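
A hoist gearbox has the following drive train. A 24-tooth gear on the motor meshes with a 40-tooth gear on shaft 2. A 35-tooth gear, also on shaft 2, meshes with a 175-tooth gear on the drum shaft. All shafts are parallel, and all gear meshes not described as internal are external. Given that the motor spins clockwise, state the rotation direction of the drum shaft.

the motor → shaft 2: external mesh, 1 reversal → CCW.
shaft 2 → the drum shaft: external mesh, 1 reversal → CW.
2 reversals in total — an even number — so the drum shaft turns the same way as the motor.

clockwise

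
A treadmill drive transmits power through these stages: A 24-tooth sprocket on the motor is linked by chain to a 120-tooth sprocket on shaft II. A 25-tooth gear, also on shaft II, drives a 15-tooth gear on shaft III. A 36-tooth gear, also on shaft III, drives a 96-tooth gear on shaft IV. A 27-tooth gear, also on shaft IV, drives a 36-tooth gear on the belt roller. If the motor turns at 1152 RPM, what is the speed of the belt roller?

Chain: ratio = 120/24 = 5, so shaft II turns at 1152 / 5 = 230.4 RPM.
Gear mesh: ratio = 15/25 = 0.6, so shaft III turns at 230.4 / 0.6 = 384 RPM.
Gear mesh: ratio = 96/36 = 2.6667, so shaft IV turns at 384 / 2.6667 = 144 RPM.
Gear mesh: ratio = 36/27 = 1.3333, so the belt roller turns at 144 / 1.3333 = 108 RPM.

108 RPM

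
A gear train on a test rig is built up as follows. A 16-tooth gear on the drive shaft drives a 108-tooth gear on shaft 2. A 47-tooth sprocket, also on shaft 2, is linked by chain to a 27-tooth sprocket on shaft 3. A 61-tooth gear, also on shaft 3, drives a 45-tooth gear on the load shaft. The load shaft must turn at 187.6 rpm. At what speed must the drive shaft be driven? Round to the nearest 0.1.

Overall ratio R = 6.75 × 0.57447 × 0.7377 = 2.8606.
Required input speed = output speed × R = 187.6 × 2.8606 = 536.64 rpm.

536.6 rpm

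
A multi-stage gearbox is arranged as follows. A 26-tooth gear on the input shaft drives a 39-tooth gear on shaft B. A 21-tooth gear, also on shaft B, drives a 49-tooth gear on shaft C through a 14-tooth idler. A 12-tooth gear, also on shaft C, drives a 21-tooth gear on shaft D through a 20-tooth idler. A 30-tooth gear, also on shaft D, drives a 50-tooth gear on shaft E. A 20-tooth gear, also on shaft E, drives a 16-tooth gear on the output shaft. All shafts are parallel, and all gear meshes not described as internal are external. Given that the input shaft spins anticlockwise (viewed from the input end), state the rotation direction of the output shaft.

clockwise

the input shaft → shaft B: external mesh, 1 reversal → CW.
shaft B → shaft C: driver → idler → driven is 2 external meshes, 2 reversals → CW.
shaft C → shaft D: driver → idler → driven is 2 external meshes, 2 reversals → CW.
shaft D → shaft E: external mesh, 1 reversal → CCW.
shaft E → the output shaft: external mesh, 1 reversal → CW.
7 reversals in total — an odd number — so the output shaft turns opposite to the input shaft.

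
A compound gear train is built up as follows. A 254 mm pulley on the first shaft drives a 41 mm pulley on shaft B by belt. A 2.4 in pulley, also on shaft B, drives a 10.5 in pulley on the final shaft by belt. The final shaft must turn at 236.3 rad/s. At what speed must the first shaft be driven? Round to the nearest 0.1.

Overall ratio R = 0.16142 × 4.375 = 0.7062.
Required input speed = output speed × R = 236.3 × 0.7062 = 166.88 rad/s.

166.9 rad/s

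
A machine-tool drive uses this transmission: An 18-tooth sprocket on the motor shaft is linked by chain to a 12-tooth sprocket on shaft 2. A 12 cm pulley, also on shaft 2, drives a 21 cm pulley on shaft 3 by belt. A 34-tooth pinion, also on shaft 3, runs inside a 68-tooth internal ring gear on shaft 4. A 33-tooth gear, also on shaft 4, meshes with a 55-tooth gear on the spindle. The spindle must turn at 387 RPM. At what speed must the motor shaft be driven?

Overall ratio R = 0.66667 × 1.75 × 2 × 1.6667 = 3.8889.
Required input speed = output speed × R = 387 × 3.8889 = 1505 RPM.

1505 RPM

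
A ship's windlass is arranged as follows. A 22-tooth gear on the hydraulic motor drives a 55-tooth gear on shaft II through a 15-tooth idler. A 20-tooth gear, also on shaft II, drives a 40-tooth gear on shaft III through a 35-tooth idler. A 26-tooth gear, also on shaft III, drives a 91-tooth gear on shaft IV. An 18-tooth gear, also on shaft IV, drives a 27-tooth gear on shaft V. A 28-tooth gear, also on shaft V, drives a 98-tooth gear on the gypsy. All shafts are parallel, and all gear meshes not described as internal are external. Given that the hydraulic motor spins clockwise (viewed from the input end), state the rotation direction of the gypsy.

the hydraulic motor → shaft II: driver → idler → driven is 2 external meshes, 2 reversals → CW.
shaft II → shaft III: driver → idler → driven is 2 external meshes, 2 reversals → CW.
shaft III → shaft IV: external mesh, 1 reversal → CCW.
shaft IV → shaft V: external mesh, 1 reversal → CW.
shaft V → the gypsy: external mesh, 1 reversal → CCW.
7 reversals in total — an odd number — so the gypsy turns opposite to the hydraulic motor.

anticlockwise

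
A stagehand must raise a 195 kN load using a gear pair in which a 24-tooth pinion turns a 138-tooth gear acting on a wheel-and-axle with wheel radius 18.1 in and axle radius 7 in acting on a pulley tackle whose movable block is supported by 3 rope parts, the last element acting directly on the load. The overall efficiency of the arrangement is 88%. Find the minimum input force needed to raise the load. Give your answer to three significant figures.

Gear pair MA = 138/24 = 5.75.
Wheel-and-axle MA = R/r = 18.1/7 = 2.5857.
Block-and-tackle MA = number of supporting rope parts = 3.
Combined ideal MA = 5.75 × 2.5857 × 3 = 44.604.
Actual MA = 44.604 × 0.88 = 39.251.
Effort = load / actual MA = 195 / 39.251 = 4.968 kN.

4.97 kN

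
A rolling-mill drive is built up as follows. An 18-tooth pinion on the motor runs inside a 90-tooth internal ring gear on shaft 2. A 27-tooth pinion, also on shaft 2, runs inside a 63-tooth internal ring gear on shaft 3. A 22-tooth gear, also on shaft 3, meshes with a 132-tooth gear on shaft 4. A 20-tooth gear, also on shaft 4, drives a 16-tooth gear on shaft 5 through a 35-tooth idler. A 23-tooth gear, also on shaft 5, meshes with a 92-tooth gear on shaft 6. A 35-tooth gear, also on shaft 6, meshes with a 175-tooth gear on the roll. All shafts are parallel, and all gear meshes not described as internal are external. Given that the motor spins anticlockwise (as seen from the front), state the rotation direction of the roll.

clockwise

the motor → shaft 2: internal mesh, same direction → CCW.
shaft 2 → shaft 3: internal mesh, same direction → CCW.
shaft 3 → shaft 4: external mesh, 1 reversal → CW.
shaft 4 → shaft 5: driver → idler → driven is 2 external meshes, 2 reversals → CW.
shaft 5 → shaft 6: external mesh, 1 reversal → CCW.
shaft 6 → the roll: external mesh, 1 reversal → CW.
5 reversals in total — an odd number — so the roll turns opposite to the motor.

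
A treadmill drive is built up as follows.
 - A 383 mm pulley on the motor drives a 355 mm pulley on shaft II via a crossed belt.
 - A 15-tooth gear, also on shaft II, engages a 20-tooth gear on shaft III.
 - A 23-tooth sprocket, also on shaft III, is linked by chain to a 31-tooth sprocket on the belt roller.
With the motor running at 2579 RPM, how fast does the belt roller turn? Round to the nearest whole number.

belt 355/383 = 0.92689 → 2579/0.92689 = 2782.4 RPM
gear mesh 20/15 = 1.3333 → 2782.4/1.3333 = 2086.8 RPM
chain 31/23 = 1.3478 → 2086.8/1.3478 = 1548.3 RPM

1548 RPM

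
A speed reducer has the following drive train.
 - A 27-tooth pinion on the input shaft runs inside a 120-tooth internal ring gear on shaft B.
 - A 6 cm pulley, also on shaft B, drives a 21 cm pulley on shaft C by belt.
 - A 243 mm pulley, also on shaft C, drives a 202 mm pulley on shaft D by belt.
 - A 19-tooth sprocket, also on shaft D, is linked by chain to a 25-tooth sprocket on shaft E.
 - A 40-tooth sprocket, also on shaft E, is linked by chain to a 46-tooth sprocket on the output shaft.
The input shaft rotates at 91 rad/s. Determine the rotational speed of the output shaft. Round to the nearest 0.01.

Internal gear: ratio = 120/27 = 4.4444, so shaft B turns at 91 / 4.4444 = 20.475 rad/s.
Belt: ratio = 21/6 = 3.5, so shaft C turns at 20.475 / 3.5 = 5.85 rad/s.
Belt: ratio = 202/243 = 0.83128, so shaft D turns at 5.85 / 0.83128 = 7.0374 rad/s.
Chain: ratio = 25/19 = 1.3158, so shaft E turns at 7.0374 / 1.3158 = 5.3484 rad/s.
Chain: ratio = 46/40 = 1.15, so the output shaft turns at 5.3484 / 1.15 = 4.6508 rad/s.

4.65 rad/s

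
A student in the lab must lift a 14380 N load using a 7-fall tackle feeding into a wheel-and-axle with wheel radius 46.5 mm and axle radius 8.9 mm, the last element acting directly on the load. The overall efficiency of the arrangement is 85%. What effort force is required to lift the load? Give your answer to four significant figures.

462.6 N

Block-and-tackle MA = number of supporting rope parts = 7.
Wheel-and-axle MA = R/r = 46.5/8.9 = 5.2247.
Combined ideal MA = 7 × 5.2247 = 36.573.
Actual MA = 36.573 × 0.85 = 31.087.
Effort = load / actual MA = 14380 / 31.087 = 462.57 N.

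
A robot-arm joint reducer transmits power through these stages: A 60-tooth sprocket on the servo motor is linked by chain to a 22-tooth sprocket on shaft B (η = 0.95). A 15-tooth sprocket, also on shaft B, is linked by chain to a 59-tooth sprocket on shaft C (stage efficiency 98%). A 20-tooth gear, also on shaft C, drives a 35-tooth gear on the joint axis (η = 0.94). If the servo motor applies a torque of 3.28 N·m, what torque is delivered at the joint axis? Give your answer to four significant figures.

7.245 N·m

chain 22/60 = 0.36667 → τ = 3.28·0.36667·0.95 = 1.1425 N·m
chain 59/15 = 3.9333 → τ = 1.1425·3.9333·0.98 = 4.4041 N·m
gear mesh 35/20 = 1.75 → τ = 4.4041·1.75·0.94 = 7.2447 N·m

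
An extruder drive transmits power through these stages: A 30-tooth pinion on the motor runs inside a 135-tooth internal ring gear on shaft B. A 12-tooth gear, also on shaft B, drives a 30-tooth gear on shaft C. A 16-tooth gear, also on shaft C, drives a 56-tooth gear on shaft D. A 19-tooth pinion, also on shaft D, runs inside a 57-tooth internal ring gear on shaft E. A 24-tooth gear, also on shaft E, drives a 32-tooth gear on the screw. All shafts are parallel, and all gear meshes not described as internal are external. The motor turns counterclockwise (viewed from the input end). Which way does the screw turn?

the motor → shaft B: internal mesh, same direction → CCW.
shaft B → shaft C: external mesh, 1 reversal → CW.
shaft C → shaft D: external mesh, 1 reversal → CCW.
shaft D → shaft E: internal mesh, same direction → CCW.
shaft E → the screw: external mesh, 1 reversal → CW.
3 reversals in total — an odd number — so the screw turns opposite to the motor.

clockwise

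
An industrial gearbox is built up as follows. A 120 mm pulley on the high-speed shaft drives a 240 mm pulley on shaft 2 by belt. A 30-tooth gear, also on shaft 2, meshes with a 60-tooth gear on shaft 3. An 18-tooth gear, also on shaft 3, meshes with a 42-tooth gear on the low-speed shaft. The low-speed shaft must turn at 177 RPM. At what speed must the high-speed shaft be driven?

Overall ratio R = 2 × 2 × 2.3333 = 9.3333.
Required input speed = output speed × R = 177 × 9.3333 = 1652 RPM.

1652 RPM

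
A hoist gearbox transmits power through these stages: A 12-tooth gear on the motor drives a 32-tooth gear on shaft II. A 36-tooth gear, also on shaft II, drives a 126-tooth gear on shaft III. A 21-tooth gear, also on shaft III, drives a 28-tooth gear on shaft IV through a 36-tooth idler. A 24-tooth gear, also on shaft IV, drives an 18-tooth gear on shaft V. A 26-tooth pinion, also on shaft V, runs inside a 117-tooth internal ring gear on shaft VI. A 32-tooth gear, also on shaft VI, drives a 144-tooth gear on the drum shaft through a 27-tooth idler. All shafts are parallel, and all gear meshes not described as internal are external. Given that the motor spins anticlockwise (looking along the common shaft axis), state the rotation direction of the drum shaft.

clockwise

the motor → shaft II: external mesh, 1 reversal → CW.
shaft II → shaft III: external mesh, 1 reversal → CCW.
shaft III → shaft IV: driver → idler → driven is 2 external meshes, 2 reversals → CCW.
shaft IV → shaft V: external mesh, 1 reversal → CW.
shaft V → shaft VI: internal mesh, same direction → CW.
shaft VI → the drum shaft: driver → idler → driven is 2 external meshes, 2 reversals → CW.
7 reversals in total — an odd number — so the drum shaft turns opposite to the motor.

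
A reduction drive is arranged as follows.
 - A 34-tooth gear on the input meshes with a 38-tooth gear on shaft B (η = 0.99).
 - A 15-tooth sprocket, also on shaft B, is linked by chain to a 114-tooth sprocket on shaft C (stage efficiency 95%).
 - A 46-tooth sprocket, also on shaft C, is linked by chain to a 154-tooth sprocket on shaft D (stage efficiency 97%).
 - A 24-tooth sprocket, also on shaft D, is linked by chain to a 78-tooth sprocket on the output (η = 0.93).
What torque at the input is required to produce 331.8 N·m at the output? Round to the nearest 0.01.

4.23 N·m

Overall ratio R = 1.1176 × 7.6 × 3.3478 × 3.25 = 92.42; overall efficiency η = 0.99 × 0.95 × 0.97 × 0.93 = 0.8484.
Input torque = output torque / (R × η) = 331.8 / (92.42 × 0.8484) = 4.2315 N·m.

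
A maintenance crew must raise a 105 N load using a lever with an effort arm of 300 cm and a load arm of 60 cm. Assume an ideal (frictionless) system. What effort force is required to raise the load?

Lever MA = effort arm / load arm = 300/60 = 5.
Effort = load / MA = 105 / 5 = 21 N.

21 N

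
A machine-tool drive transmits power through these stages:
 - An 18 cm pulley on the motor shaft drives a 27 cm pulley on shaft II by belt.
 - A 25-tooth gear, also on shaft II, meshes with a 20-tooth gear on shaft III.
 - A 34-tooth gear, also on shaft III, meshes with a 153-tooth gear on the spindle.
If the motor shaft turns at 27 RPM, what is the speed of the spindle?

5 RPM

Belt: ratio = 27/18 = 1.5, so shaft II turns at 27 / 1.5 = 18 RPM.
Gear mesh: ratio = 20/25 = 0.8, so shaft III turns at 18 / 0.8 = 22.5 RPM.
Gear mesh: ratio = 153/34 = 4.5, so the spindle turns at 22.5 / 4.5 = 5 RPM.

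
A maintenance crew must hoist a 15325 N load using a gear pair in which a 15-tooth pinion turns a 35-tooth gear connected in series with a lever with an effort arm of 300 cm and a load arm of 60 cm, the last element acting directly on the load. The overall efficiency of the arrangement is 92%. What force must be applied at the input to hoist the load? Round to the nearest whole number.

Gear pair MA = 35/15 = 2.3333.
Lever MA = effort arm / load arm = 300/60 = 5.
Combined ideal MA = 2.3333 × 5 = 11.667.
Actual MA = 11.667 × 0.92 = 10.733.
Effort = load / actual MA = 15325 / 10.733 = 1427.8 N.

1428 N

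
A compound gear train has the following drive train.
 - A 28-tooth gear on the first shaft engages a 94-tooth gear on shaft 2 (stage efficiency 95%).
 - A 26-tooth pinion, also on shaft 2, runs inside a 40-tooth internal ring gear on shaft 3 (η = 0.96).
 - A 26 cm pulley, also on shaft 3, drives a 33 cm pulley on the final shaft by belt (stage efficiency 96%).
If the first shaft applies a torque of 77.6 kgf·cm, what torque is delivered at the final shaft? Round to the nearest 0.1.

After the gear mesh (94/28): 77.6 × 3.3571 × 0.95 = 247.49 kgf·cm
After the internal gear (40/26): 247.49 × 1.5385 × 0.96 = 365.52 kgf·cm
After the belt (33/26): 365.52 × 1.2692 × 0.96 = 445.37 kgf·cm

445.4 kgf·cm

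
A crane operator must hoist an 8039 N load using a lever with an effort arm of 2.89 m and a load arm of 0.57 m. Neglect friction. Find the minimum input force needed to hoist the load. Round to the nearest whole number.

Lever MA = effort arm / load arm = 2.89/0.57 = 5.0702.
Effort = load / MA = 8039 / 5.0702 = 1585.5 N.

1586 N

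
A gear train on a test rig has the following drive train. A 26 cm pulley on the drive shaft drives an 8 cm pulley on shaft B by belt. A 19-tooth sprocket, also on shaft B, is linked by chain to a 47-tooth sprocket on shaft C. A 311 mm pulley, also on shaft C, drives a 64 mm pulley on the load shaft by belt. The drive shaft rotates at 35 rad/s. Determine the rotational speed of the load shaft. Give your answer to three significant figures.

the drive shaft → shaft B (belt, 8/26): 35 ÷ 0.30769 = 113.75 rad/s
shaft B → shaft C (chain, 47/19): 113.75 ÷ 2.4737 = 45.984 rad/s
shaft C → the load shaft (belt, 64/311): 45.984 ÷ 0.20579 = 223.45 rad/s

223 rad/s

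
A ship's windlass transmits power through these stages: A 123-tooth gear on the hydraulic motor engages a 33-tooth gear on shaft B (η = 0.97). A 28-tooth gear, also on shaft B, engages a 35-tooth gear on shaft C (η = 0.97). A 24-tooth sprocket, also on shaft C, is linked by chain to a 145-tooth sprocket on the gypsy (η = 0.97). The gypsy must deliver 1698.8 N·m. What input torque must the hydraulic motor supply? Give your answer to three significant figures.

919 N·m

Overall ratio R = 0.26829 × 1.25 × 6.0417 = 2.0262; overall efficiency η = 0.97 × 0.97 × 0.97 = 0.9127.
Input torque = output torque / (R × η) = 1698.8 / (2.0262 × 0.9127) = 918.65 N·m.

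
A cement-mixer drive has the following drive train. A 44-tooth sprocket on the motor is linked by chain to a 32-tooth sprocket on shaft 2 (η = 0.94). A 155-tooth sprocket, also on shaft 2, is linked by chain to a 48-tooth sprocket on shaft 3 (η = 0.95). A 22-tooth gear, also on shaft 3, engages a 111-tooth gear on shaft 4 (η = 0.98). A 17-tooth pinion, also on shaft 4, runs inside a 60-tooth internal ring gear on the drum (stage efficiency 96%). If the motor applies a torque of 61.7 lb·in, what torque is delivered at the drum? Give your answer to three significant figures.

208 lb·in

After the chain (32/44): 61.7 × 0.72727 × 0.94 = 42.18 lb·in
After the chain (48/155): 42.18 × 0.30968 × 0.95 = 12.409 lb·in
After the gear mesh (111/22): 12.409 × 5.0455 × 0.98 = 61.358 lb·in
After the internal gear (60/17): 61.358 × 3.5294 × 0.96 = 207.89 lb·in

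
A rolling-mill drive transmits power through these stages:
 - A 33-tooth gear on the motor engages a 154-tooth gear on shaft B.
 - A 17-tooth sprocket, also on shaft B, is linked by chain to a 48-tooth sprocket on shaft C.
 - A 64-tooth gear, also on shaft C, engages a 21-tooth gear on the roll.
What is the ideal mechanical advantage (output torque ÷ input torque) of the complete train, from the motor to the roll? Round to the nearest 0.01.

4.32

Each stage contributes driven/driver: gear mesh 154/33 = 4.6667, chain 48/17 = 2.8235, gear mesh 21/64 = 0.32812.
Overall: 4.6667 × 2.8235 × 0.32812 = 4.3235.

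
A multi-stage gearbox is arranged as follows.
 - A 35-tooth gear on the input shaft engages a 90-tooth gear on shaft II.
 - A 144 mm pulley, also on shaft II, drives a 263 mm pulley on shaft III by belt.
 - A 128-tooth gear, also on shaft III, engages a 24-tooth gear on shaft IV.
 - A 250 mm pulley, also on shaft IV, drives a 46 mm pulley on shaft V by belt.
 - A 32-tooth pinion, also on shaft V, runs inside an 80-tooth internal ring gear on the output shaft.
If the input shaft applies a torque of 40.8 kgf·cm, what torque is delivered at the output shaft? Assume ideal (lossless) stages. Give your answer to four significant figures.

After the gear mesh (90/35): 40.8 × 2.5714 = 104.91 kgf·cm
After the belt (263/144): 104.91 × 1.8264 = 191.61 kgf·cm
After the gear mesh (24/128): 191.61 × 0.1875 = 35.928 kgf·cm
After the belt (46/250): 35.928 × 0.184 = 6.6107 kgf·cm
After the internal gear (80/32): 6.6107 × 2.5 = 16.527 kgf·cm

16.53 kgf·cm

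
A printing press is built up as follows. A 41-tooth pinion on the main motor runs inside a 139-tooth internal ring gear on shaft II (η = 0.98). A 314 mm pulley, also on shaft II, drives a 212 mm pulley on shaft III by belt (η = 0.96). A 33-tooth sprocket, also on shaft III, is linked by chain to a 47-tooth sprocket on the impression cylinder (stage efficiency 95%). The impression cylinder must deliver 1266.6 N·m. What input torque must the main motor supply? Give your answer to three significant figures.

435 N·m

Overall ratio R = 3.3902 × 0.67516 × 1.4242 = 3.26; overall efficiency η = 0.98 × 0.96 × 0.95 = 0.8938.
Input torque = output torque / (R × η) = 1266.6 / (3.26 × 0.8938) = 434.71 N·m.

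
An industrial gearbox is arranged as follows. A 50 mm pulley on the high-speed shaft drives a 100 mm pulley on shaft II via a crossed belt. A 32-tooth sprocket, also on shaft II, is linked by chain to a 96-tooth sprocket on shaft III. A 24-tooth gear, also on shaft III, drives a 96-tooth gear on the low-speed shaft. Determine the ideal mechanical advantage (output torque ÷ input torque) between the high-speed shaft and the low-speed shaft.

24

Each stage contributes driven/driver: belt 100/50 = 2, chain 96/32 = 3, gear mesh 96/24 = 4.
Overall: 2 × 3 × 4 = 24.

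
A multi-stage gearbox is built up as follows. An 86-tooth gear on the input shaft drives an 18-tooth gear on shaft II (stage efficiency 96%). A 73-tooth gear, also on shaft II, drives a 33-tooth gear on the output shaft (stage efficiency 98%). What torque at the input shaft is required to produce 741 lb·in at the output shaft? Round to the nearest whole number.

Overall ratio R = 0.2093 × 0.45205 = 0.094616; overall efficiency η = 0.96 × 0.98 = 0.9408.
Input torque = output torque / (R × η) = 741 / (0.094616 × 0.9408) = 8324.5 lb·in.

8324 lb·in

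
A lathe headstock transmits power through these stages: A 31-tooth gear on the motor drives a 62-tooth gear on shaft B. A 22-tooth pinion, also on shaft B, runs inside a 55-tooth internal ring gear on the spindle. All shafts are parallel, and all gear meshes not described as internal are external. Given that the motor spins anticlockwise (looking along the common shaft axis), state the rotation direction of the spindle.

clockwise

the motor → shaft B: external mesh, 1 reversal → CW.
shaft B → the spindle: internal mesh, same direction → CW.
1 reversal in total — an odd number — so the spindle turns opposite to the motor.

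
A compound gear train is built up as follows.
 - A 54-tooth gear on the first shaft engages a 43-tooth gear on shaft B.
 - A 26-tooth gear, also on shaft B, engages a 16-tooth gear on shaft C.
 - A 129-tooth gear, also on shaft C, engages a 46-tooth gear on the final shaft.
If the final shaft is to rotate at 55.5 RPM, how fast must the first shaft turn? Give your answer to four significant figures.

9.698 RPM

Overall ratio R = 0.7963 × 0.61538 × 0.35659 = 0.17474.
Required input speed = output speed × R = 55.5 × 0.17474 = 9.698 RPM.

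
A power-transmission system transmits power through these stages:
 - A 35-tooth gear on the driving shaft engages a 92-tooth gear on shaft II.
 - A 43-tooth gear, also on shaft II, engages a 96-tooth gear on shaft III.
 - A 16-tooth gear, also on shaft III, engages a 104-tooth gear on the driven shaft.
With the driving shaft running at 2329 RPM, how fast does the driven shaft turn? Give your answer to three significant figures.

Gear mesh: ratio = 92/35 = 2.6286, so shaft II turns at 2329 / 2.6286 = 886.03 RPM.
Gear mesh: ratio = 96/43 = 2.2326, so shaft III turns at 886.03 / 2.2326 = 396.87 RPM.
Gear mesh: ratio = 104/16 = 6.5, so the driven shaft turns at 396.87 / 6.5 = 61.057 RPM.

61.1 RPM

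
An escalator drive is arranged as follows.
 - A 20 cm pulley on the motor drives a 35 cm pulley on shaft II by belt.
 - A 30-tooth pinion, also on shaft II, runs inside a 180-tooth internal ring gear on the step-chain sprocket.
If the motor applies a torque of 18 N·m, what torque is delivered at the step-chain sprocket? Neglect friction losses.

After the belt (35/20): 18 × 1.75 = 31.5 N·m
After the internal gear (180/30): 31.5 × 6 = 189 N·m

189 N·m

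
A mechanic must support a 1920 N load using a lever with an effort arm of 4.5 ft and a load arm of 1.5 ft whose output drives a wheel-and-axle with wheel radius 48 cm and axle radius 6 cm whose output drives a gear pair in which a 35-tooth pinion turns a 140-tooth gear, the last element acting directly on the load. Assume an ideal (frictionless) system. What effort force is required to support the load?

Lever MA = effort arm / load arm = 4.5/1.5 = 3.
Wheel-and-axle MA = R/r = 48/6 = 8.
Gear pair MA = 140/35 = 4.
Combined ideal MA = 3 × 8 × 4 = 96.
Effort = load / MA = 1920 / 96 = 20 N.

20 N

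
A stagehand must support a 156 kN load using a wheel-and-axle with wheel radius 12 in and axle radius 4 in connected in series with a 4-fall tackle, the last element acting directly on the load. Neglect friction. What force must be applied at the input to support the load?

13 kN

Wheel-and-axle MA = R/r = 12/4 = 3.
Block-and-tackle MA = number of supporting rope parts = 4.
Combined ideal MA = 3 × 4 = 12.
Effort = load / MA = 156 / 12 = 13 kN.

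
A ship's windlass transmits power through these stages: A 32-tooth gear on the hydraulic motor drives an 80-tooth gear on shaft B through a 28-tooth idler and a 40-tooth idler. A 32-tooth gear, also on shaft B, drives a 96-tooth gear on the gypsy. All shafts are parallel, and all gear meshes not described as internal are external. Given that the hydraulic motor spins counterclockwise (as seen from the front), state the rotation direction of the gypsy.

the hydraulic motor → shaft B: driver → idler → idler → driven is 3 external meshes, 3 reversals → CW.
shaft B → the gypsy: external mesh, 1 reversal → CCW.
4 reversals in total — an even number — so the gypsy turns the same way as the hydraulic motor.

counterclockwise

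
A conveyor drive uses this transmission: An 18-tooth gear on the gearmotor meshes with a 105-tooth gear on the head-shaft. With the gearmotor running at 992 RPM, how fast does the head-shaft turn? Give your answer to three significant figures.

170 RPM

Gear mesh: ratio = 105/18 = 5.8333, so the head-shaft turns at 992 / 5.8333 = 170.06 RPM.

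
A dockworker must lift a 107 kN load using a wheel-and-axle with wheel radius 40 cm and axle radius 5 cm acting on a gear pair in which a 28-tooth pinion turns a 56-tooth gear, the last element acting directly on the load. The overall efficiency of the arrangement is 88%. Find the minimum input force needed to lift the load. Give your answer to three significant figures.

Wheel-and-axle MA = R/r = 40/5 = 8.
Gear pair MA = 56/28 = 2.
Combined ideal MA = 8 × 2 = 16.
Actual MA = 16 × 0.88 = 14.08.
Effort = load / actual MA = 107 / 14.08 = 7.5994 kN.

7.60 kN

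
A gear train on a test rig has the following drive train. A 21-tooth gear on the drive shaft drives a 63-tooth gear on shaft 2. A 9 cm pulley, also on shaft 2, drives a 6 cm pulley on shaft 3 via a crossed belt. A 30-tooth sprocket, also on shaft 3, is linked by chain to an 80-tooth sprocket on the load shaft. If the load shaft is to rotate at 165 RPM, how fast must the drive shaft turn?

Overall ratio R = 3 × 0.66667 × 2.6667 = 5.3333.
Required input speed = output speed × R = 165 × 5.3333 = 880 RPM.

880 RPM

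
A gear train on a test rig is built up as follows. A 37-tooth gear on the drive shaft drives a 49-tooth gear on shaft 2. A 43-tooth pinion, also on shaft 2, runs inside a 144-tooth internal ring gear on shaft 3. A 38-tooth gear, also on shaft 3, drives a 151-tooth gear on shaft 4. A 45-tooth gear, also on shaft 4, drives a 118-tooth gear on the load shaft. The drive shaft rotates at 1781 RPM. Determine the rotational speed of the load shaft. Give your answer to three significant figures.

38.5 RPM

Gear mesh: ratio = 49/37 = 1.3243, so shaft 2 turns at 1781 / 1.3243 = 1344.8 RPM.
Internal gear: ratio = 144/43 = 3.3488, so shaft 3 turns at 1344.8 / 3.3488 = 401.58 RPM.
Gear mesh: ratio = 151/38 = 3.9737, so shaft 4 turns at 401.58 / 3.9737 = 101.06 RPM.
Gear mesh: ratio = 118/45 = 2.6222, so the load shaft turns at 101.06 / 2.6222 = 38.54 RPM.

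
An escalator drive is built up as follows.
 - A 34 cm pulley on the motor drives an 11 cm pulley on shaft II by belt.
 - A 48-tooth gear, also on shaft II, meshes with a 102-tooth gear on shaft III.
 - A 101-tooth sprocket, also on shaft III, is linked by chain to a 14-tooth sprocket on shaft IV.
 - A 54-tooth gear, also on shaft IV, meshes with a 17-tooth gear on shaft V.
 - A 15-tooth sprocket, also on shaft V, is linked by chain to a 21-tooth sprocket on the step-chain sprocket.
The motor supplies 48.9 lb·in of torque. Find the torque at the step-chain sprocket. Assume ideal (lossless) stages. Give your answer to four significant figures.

2.054 lb·in

belt 11/34 = 0.32353 → τ = 48.9·0.32353 = 15.821 lb·in
gear mesh 102/48 = 2.125 → τ = 15.821·2.125 = 33.619 lb·in
chain 14/101 = 0.13861 → τ = 33.619·0.13861 = 4.66 lb·in
gear mesh 17/54 = 0.31481 → τ = 4.66·0.31481 = 1.467 lb·in
chain 21/15 = 1.4 → τ = 1.467·1.4 = 2.0539 lb·in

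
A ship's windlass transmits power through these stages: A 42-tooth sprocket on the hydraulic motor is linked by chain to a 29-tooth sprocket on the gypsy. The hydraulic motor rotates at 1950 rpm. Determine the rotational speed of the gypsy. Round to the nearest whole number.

the hydraulic motor → the gypsy (chain, 29/42): 1950 ÷ 0.69048 = 2824.1 rpm

2824 rpm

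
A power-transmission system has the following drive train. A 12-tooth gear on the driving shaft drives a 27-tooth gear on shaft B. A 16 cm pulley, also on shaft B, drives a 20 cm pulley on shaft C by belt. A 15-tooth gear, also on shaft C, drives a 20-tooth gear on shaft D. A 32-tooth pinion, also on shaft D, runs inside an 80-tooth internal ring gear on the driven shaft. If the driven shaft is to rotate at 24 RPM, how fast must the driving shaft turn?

225 RPM

Overall ratio R = 2.25 × 1.25 × 1.3333 × 2.5 = 9.375.
Required input speed = output speed × R = 24 × 9.375 = 225 RPM.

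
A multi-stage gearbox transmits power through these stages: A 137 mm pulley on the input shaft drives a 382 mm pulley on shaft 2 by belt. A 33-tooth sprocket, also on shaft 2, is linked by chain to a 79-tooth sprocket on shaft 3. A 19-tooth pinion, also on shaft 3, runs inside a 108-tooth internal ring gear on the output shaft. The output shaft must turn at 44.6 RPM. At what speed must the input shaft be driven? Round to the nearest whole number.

Overall ratio R = 2.7883 × 2.3939 × 5.6842 = 37.943.
Required input speed = output speed × R = 44.6 × 37.943 = 1692.2 RPM.

1692 RPM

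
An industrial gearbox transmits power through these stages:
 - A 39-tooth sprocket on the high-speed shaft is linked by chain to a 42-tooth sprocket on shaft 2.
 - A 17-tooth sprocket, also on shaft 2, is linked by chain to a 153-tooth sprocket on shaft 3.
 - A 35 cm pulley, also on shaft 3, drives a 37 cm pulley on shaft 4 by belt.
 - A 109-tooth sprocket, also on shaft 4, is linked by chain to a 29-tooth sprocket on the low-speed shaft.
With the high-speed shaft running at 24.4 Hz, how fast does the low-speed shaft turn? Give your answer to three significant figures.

the high-speed shaft → shaft 2 (chain, 42/39): 24.4 ÷ 1.0769 = 22.657 Hz
shaft 2 → shaft 3 (chain, 153/17): 22.657 ÷ 9 = 2.5175 Hz
shaft 3 → shaft 4 (belt, 37/35): 2.5175 ÷ 1.0571 = 2.3814 Hz
shaft 4 → the low-speed shaft (chain, 29/109): 2.3814 ÷ 0.26606 = 8.9507 Hz

8.95 Hz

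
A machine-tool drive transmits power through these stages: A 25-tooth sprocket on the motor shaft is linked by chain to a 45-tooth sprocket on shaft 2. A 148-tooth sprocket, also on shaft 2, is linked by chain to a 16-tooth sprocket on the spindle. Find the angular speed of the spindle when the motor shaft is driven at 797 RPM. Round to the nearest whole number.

4096 RPM

Chain: ratio = 45/25 = 1.8, so shaft 2 turns at 797 / 1.8 = 442.78 RPM.
Chain: ratio = 16/148 = 0.10811, so the spindle turns at 442.78 / 0.10811 = 4095.7 RPM.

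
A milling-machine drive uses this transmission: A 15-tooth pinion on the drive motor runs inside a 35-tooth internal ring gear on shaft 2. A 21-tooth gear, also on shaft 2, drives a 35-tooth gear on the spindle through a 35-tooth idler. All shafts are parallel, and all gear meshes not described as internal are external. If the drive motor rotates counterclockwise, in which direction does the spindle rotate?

the drive motor → shaft 2: internal mesh, same direction → CCW.
shaft 2 → the spindle: driver → idler → driven is 2 external meshes, 2 reversals → CCW.
2 reversals in total — an even number — so the spindle turns the same way as the drive motor.

counterclockwise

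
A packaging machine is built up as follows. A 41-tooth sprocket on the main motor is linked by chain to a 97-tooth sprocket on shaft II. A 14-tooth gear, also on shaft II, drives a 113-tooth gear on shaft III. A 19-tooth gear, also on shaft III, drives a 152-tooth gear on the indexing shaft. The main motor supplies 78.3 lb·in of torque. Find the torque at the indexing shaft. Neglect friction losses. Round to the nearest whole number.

Chain: ratio = 97/41 = 2.3659; torque at shaft II = 78.3 × 2.3659 = 185.25 lb·in.
Gear mesh: ratio = 113/14 = 8.0714; torque at shaft III = 185.25 × 8.0714 = 1495.2 lb·in.
Gear mesh: ratio = 152/19 = 8; torque at the indexing shaft = 1495.2 × 8 = 11962 lb·in.

11962 lb·in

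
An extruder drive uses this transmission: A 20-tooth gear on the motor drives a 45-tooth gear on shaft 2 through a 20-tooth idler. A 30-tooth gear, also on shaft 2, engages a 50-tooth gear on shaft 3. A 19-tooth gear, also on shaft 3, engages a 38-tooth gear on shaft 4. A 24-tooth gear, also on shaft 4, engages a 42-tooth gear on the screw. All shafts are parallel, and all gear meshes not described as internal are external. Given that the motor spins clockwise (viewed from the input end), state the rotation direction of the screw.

the motor → shaft 2: driver → idler → driven is 2 external meshes, 2 reversals → CW.
shaft 2 → shaft 3: external mesh, 1 reversal → CCW.
shaft 3 → shaft 4: external mesh, 1 reversal → CW.
shaft 4 → the screw: external mesh, 1 reversal → CCW.
5 reversals in total — an odd number — so the screw turns opposite to the motor.

anticlockwise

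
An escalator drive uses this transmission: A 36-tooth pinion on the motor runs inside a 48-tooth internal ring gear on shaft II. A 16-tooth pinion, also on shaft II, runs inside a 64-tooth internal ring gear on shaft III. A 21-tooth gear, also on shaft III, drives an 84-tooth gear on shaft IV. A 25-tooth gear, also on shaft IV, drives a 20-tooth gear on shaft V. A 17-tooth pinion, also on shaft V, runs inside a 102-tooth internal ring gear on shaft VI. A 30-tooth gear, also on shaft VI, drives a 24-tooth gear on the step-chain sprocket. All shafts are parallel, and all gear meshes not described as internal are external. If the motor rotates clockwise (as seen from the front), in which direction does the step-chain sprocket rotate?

counterclockwise

the motor → shaft II: internal mesh, same direction → CW.
shaft II → shaft III: internal mesh, same direction → CW.
shaft III → shaft IV: external mesh, 1 reversal → CCW.
shaft IV → shaft V: external mesh, 1 reversal → CW.
shaft V → shaft VI: internal mesh, same direction → CW.
shaft VI → the step-chain sprocket: external mesh, 1 reversal → CCW.
3 reversals in total — an odd number — so the step-chain sprocket turns opposite to the motor.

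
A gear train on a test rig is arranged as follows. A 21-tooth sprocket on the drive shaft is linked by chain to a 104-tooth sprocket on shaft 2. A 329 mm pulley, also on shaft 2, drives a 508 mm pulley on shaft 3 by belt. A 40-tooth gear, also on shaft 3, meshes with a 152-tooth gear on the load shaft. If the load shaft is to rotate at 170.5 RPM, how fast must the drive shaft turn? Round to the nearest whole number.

4954 RPM

Overall ratio R = 4.9524 × 1.5441 × 3.8 = 29.058.
Required input speed = output speed × R = 170.5 × 29.058 = 4954.4 RPM.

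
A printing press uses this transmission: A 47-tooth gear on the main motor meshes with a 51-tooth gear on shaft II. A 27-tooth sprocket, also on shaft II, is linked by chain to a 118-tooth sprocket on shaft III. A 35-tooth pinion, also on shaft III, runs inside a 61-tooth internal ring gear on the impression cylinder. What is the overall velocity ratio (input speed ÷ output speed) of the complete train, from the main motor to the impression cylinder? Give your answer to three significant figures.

Each stage contributes driven/driver: gear mesh 51/47 = 1.0851, chain 118/27 = 4.3704, internal gear 61/35 = 1.7429.
Overall: 1.0851 × 4.3704 × 1.7429 = 8.2652.

8.27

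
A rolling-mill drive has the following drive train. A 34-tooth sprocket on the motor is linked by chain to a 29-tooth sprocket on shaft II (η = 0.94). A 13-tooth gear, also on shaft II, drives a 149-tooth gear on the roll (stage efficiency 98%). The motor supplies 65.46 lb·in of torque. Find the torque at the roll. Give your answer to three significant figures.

After the chain (29/34): 65.46 × 0.85294 × 0.94 = 52.484 lb·in
After the gear mesh (149/13): 52.484 × 11.462 × 0.98 = 589.51 lb·in

590 lb·in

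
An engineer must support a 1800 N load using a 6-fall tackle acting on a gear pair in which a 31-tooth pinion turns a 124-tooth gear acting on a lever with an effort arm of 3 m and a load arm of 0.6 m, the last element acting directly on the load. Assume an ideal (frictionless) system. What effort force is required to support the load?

15 N

Block-and-tackle MA = number of supporting rope parts = 6.
Gear pair MA = 124/31 = 4.
Lever MA = effort arm / load arm = 3/0.6 = 5.
Combined ideal MA = 6 × 4 × 5 = 120.
Effort = load / MA = 1800 / 120 = 15 N.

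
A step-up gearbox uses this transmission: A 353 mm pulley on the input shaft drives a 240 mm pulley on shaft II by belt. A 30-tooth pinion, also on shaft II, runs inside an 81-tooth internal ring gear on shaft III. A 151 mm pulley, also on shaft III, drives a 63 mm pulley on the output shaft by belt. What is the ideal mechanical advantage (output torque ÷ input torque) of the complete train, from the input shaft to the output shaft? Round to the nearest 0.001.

Each stage contributes driven/driver: belt 240/353 = 0.67989, internal gear 81/30 = 2.7, belt 63/151 = 0.41722.
Overall: 0.67989 × 2.7 × 0.41722 = 0.76589.

0.766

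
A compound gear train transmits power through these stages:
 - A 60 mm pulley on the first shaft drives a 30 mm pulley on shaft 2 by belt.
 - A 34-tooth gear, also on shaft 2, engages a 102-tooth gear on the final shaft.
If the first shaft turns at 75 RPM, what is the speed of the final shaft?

50 RPM

belt 30/60 = 0.5 → 75/0.5 = 150 RPM
gear mesh 102/34 = 3 → 150/3 = 50 RPM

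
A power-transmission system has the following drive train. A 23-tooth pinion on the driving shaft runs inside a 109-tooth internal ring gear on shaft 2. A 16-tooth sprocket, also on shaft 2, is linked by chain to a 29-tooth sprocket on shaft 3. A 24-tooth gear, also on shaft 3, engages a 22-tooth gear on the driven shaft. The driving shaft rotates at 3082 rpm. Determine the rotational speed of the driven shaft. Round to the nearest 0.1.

the driving shaft → shaft 2 (internal gear, 109/23): 3082 ÷ 4.7391 = 650.33 rpm
shaft 2 → shaft 3 (chain, 29/16): 650.33 ÷ 1.8125 = 358.8 rpm
shaft 3 → the driven shaft (gear mesh, 22/24): 358.8 ÷ 0.91667 = 391.42 rpm

391.4 rpm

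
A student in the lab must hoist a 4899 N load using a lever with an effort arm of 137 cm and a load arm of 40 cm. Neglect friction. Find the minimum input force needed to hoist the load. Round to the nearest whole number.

1430 N

Lever MA = effort arm / load arm = 137/40 = 3.425.
Effort = load / MA = 4899 / 3.425 = 1430.4 N.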